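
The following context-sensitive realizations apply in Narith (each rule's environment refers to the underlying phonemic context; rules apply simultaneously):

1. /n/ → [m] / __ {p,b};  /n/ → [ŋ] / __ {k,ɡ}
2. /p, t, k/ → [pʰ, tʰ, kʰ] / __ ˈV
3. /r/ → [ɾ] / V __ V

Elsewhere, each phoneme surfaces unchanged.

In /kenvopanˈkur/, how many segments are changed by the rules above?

2

Segments that undergo a rule: /n/ → [ŋ] (rule 1); /k/ → [kʰ] (rule 2).
All other segments surface unchanged.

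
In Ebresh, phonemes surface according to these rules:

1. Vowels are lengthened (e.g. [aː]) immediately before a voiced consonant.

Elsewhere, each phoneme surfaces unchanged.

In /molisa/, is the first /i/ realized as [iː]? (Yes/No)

No

/i/ (between /l/ and /s/): rule 1 targets it, but not before a voiced consonant → unchanged [i].
The actual realization is [i], not [iː].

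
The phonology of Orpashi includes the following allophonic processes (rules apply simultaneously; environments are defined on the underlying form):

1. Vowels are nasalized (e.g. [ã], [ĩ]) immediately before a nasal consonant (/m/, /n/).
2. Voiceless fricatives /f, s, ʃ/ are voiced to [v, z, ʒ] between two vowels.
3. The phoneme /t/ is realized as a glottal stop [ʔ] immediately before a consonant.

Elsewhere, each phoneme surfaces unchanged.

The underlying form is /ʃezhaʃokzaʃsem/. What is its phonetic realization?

/ʃ/ (word-initial) fails the environment for rule 2, so it stays [ʃ].
/e/ (between /ʃ/ and /z/) is in the target of rule 1 but the environment (before a nasal consonant) is not met → [e].
/a/ (between /h/ and /ʃ/) fails the environment for rule 1, so it stays [a].
/ʃ/ meets the environment for rule 2 (between two vowels) → [ʒ].
/o/ (between /ʃ/ and /k/) is in the target of rule 1 but the environment (before a nasal consonant) is not met → [o].
/a/ — between /z/ and /ʃ/; rule 1 does not apply here → [a].
/ʃ/ (between /a/ and /s/) is in the target of rule 2 but the environment (between two vowels) is not met → [ʃ].
/s/ (between /ʃ/ and /e/): rule 2 targets it, but not between two vowels → unchanged [s].
/e/ (between /s/ and /m/): before a nasal consonant, so rule 1 applies → [ẽ].

[ʃezhaʒokzaʃsẽm]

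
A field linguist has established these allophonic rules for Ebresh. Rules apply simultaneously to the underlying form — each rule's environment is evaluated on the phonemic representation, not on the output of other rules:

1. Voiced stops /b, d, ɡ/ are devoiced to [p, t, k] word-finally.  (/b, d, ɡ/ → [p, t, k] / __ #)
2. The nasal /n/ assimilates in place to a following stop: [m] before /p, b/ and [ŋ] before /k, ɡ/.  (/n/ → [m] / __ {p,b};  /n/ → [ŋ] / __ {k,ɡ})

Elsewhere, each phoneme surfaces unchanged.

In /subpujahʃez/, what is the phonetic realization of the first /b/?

/b/ (between /u/ and /p/) is in the target of rule 1 but the environment (word-finally) is not met → [b].

[b]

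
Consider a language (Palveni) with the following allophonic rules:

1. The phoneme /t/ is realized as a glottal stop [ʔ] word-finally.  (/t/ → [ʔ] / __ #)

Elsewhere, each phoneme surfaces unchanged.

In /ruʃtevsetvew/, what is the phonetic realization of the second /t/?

[t]

/t/ (between /e/ and /v/) fails the environment for rule 1, so it stays [t].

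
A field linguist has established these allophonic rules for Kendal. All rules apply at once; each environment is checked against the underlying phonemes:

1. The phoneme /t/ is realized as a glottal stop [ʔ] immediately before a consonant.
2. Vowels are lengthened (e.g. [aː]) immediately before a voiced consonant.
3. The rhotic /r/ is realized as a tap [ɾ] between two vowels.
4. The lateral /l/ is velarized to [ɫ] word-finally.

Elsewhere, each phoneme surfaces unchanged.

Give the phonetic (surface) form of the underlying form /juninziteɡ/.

Rule 2 applies to /u/ (between /j/ and /n/: before a voiced consonant) → [uː].
/i/ (between /n/ and /n/) occurs before a voiced consonant → [iː] by rule 2.
/i/ (between /z/ and /t/) is in the target of rule 2 but the environment (before a voiced consonant) is not met → [i].
/t/ — between /i/ and /e/; rule 1 does not apply here → [t].
/e/ meets the environment for rule 2 (before a voiced consonant) → [eː].

[juːniːnziteːɡ]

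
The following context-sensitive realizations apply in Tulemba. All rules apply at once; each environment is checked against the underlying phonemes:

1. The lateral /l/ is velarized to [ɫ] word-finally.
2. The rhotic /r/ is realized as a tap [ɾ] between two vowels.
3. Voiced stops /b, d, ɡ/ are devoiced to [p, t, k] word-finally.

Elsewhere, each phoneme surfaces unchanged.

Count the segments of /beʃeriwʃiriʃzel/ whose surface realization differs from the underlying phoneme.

3

Segments that undergo a rule: /r/ → [ɾ] (rule 2); /r/ → [ɾ] (rule 2); /l/ → [ɫ] (rule 1).
All other segments surface unchanged.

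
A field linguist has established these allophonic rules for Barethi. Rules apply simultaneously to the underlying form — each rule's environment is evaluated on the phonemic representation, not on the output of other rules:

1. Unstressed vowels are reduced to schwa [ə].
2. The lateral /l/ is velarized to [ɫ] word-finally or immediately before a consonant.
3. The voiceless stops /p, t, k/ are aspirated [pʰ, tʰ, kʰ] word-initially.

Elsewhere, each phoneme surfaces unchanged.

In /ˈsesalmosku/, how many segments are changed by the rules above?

Segments that undergo a rule: /a/ → [ə] (rule 1); /l/ → [ɫ] (rule 2); /o/ → [ə] (rule 1); /u/ → [ə] (rule 1).
All other segments surface unchanged.

4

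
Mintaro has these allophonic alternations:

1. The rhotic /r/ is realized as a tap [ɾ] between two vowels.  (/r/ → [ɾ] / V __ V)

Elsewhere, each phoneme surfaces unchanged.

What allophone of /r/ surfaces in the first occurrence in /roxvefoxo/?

/r/ (word-initial) fails the environment for rule 1, so it stays [r].

[r]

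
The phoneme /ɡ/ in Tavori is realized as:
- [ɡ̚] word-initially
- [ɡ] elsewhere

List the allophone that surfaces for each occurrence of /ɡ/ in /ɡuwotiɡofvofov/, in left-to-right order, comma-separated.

Occurrence 1 (position 1): word-initially → [ɡ̚].
Occurrence 2 (position 7): no conditioning environment matches → elsewhere allophone [ɡ].

[ɡ̚], [ɡ]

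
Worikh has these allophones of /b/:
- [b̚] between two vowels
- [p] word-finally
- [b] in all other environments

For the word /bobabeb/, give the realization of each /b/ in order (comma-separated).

[b], [b̚], [b̚], [p]

Occurrence 1 (position 1): no conditioning environment matches → elsewhere allophone [b].
Occurrence 2 (position 3): between two vowels → [b̚].
Occurrence 3 (position 5): between two vowels → [b̚].
Occurrence 4 (position 7): word-finally → [p].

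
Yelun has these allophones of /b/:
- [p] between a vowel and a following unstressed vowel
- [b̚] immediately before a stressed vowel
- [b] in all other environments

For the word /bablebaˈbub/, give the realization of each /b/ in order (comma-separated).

[b], [b], [p], [b̚], [b]

Occurrence 1 (position 1): no conditioning environment matches → elsewhere allophone [b].
Occurrence 2 (position 3): no conditioning environment matches → elsewhere allophone [b].
Occurrence 3 (position 6): between a vowel and a following unstressed vowel → [p].
Occurrence 4 (position 8): immediately before a stressed vowel → [b̚].
Occurrence 5 (position 10): no conditioning environment matches → elsewhere allophone [b].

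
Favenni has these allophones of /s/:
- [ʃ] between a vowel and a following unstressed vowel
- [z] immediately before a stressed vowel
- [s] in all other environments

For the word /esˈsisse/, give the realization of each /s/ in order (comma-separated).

Occurrence 1 (position 2): no conditioning environment matches → elsewhere allophone [s].
Occurrence 2 (position 3): immediately before a stressed vowel → [z].
Occurrence 3 (position 5): no conditioning environment matches → elsewhere allophone [s].
Occurrence 4 (position 6): no conditioning environment matches → elsewhere allophone [s].

[s], [z], [s], [s]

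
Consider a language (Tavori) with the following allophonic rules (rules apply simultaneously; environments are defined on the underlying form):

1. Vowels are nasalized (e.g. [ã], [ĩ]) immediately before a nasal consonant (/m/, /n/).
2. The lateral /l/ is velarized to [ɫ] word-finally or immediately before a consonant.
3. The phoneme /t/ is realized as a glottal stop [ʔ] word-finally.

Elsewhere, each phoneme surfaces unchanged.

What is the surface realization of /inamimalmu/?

Rule 1 applies to /i/ (word-initial: before a nasal consonant) → [ĩ].
/n/ stays [n].
/a/ (between /n/ and /m/) occurs before a nasal consonant → [ã] by rule 1.
/m/ (between /a/ and /i/) is unaffected → [m].
/i/ (between /m/ and /m/): before a nasal consonant, so rule 1 applies → [ĩ].
/m/ stays [m].
/a/ (between /m/ and /l/): rule 1 targets it, but not before a nasal consonant → unchanged [a].
/l/ — between /a/ and /m/, word-finally or immediately before a consonant — surfaces as [ɫ] (rule 2).
/m/ stays [m].
/u/ (word-final) fails the environment for rule 1, so it stays [u].

[ĩnãmĩmaɫmu]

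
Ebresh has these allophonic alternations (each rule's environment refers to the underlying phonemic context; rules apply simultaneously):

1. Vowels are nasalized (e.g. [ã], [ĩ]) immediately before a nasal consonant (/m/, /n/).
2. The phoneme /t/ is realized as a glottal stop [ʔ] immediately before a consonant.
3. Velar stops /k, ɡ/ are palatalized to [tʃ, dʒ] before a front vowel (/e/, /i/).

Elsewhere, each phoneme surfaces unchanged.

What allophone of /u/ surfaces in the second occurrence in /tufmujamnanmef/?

/u/ — between /m/ and /j/; rule 1 does not apply here → [u].

[u]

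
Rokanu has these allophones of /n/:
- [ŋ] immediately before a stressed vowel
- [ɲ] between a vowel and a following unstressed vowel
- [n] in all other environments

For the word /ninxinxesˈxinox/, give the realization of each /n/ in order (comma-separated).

Occurrence 1 (position 1): no conditioning environment matches → elsewhere allophone [n].
Occurrence 2 (position 3): no conditioning environment matches → elsewhere allophone [n].
Occurrence 3 (position 6): no conditioning environment matches → elsewhere allophone [n].
Occurrence 4 (position 12): between a vowel and a following unstressed vowel → [ɲ].

[n], [n], [n], [ɲ]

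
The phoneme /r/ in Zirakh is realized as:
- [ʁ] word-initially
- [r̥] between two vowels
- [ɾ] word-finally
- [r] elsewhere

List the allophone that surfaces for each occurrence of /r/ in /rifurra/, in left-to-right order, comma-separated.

Occurrence 1 (position 1): word-initially → [ʁ].
Occurrence 2 (position 5): no conditioning environment matches → elsewhere allophone [r].
Occurrence 3 (position 6): no conditioning environment matches → elsewhere allophone [r].

[ʁ], [r], [r]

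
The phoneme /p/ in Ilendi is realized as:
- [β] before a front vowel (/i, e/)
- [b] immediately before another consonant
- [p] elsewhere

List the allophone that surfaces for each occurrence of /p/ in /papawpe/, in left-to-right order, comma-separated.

[p], [p], [β]

Occurrence 1 (position 1): no conditioning environment matches → elsewhere allophone [p].
Occurrence 2 (position 3): no conditioning environment matches → elsewhere allophone [p].
Occurrence 3 (position 6): before a front vowel (/i, e/) → [β].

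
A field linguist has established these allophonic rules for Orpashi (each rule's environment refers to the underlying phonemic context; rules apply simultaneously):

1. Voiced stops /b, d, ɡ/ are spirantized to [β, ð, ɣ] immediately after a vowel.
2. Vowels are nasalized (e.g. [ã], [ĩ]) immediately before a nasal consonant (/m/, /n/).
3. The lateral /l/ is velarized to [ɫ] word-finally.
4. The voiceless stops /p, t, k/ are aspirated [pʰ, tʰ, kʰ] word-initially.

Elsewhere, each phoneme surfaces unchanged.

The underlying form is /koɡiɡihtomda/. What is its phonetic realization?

/k/ — word-initial, word-initially — surfaces as [kʰ] (rule 4).
/o/ (between /k/ and /ɡ/) is in the target of rule 2 but the environment (before a nasal consonant) is not met → [o].
/ɡ/ — between /o/ and /i/, immediately after a vowel — surfaces as [ɣ] (rule 1).
/i/ (between /ɡ/ and /ɡ/): rule 2 targets it, but not before a nasal consonant → unchanged [i].
Rule 1 applies to /ɡ/ (between /i/ and /i/: immediately after a vowel) → [ɣ].
/i/ — between /ɡ/ and /h/; rule 2 does not apply here → [i].
/t/ — between /h/ and /o/; rule 4 does not apply here → [t].
/o/ — between /t/ and /m/, before a nasal consonant — surfaces as [õ] (rule 2).
/d/ (between /m/ and /a/): rule 1 targets it, but not immediately after a vowel → unchanged [d].
/a/ (word-final): rule 2 targets it, but not before a nasal consonant → unchanged [a].

[kʰoɣiɣihtõmda]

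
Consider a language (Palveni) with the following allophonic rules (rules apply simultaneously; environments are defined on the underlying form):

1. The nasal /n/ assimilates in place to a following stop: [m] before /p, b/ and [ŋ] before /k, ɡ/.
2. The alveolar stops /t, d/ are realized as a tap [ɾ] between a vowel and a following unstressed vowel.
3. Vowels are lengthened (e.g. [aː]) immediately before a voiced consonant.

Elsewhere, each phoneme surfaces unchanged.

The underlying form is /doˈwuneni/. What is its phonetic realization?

/d/ (word-initial) is in the target of rule 2 but the environment (between a vowel and a following unstressed vowel) is not met → [d].
/o/ (between /d/ and /w/) occurs before a voiced consonant → [oː] by rule 3.
/w/ stays [w].
/u/ (between /w/ and /n/): before a voiced consonant, so rule 3 applies → [uː].
/n/ (between /u/ and /e/) fails the environment for rule 1, so it stays [n].
/e/ (between /n/ and /n/) occurs before a voiced consonant → [eː] by rule 3.
/n/ — between /e/ and /i/; rule 1 does not apply here → [n].
/i/ — word-final; rule 3 does not apply here → [i].

[doːˈwuːneːni]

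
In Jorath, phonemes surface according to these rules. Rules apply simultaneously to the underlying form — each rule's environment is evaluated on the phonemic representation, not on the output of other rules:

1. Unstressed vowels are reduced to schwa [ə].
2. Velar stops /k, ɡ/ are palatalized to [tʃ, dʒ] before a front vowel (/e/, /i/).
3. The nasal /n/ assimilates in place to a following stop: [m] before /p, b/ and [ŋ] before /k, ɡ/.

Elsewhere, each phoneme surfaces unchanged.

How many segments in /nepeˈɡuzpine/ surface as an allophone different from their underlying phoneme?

Segments that undergo a rule: /e/ → [ə] (rule 1); /e/ → [ə] (rule 1); /i/ → [ə] (rule 1); /e/ → [ə] (rule 1).
All other segments surface unchanged.

4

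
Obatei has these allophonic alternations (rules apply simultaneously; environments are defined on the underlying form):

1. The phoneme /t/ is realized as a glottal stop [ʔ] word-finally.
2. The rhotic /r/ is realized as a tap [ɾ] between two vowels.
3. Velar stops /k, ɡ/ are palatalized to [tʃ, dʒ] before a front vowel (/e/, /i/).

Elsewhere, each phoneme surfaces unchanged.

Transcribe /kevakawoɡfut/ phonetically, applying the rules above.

/k/ meets the environment for rule 3 (before a front vowel) → [tʃ].
/k/ (between /a/ and /a/) is in the target of rule 3 but the environment (before a front vowel) is not met → [k].
/ɡ/ (between /o/ and /f/) fails the environment for rule 3, so it stays [ɡ].
/t/ — word-final, word-finally — surfaces as [ʔ] (rule 1).

[tʃevakawoɡfuʔ]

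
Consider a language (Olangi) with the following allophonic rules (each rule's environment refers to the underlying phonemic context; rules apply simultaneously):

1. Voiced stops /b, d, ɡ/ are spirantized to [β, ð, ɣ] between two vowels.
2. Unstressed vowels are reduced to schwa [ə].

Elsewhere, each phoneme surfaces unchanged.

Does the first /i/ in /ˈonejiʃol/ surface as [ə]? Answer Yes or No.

Rule 2 applies to /i/ (between /j/ and /ʃ/: in an unstressed syllable) → [ə].
The actual realization is [ə], which matches [ə].

Yes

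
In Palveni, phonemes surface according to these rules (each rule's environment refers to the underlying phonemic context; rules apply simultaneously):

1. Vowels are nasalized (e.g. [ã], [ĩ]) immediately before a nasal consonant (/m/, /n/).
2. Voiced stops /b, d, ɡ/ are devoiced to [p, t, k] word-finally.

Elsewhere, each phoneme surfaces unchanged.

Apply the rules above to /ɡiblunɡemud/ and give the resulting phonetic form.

/ɡ/ (word-initial): rule 2 targets it, but not word-finally → unchanged [ɡ].
/i/ — between /ɡ/ and /b/; rule 1 does not apply here → [i].
/b/ — between /i/ and /l/; rule 2 does not apply here → [b].
/l/ (between /b/ and /u/): no rule targets it → [l].
/u/ (between /l/ and /n/): before a nasal consonant, so rule 1 applies → [ũ].
/n/ stays [n].
/ɡ/ (between /n/ and /e/) is in the target of rule 2 but the environment (word-finally) is not met → [ɡ].
Rule 1 applies to /e/ (between /ɡ/ and /m/: before a nasal consonant) → [ẽ].
/m/ stays [m].
/u/ (between /m/ and /d/) is in the target of rule 1 but the environment (before a nasal consonant) is not met → [u].
/d/ (word-final) occurs word-finally → [t] by rule 2.

[ɡiblũnɡẽmut]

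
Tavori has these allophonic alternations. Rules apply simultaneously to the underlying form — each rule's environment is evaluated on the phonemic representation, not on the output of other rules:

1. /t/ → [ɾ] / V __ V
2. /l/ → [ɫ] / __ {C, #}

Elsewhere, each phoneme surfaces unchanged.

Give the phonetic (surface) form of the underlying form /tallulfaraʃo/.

[taɫluɫfaraʃo]

/t/ (word-initial) fails the environment for rule 1, so it stays [t].
/a/ stays [a].
Rule 2 applies to /l/ (between /a/ and /l/: word-finally or immediately before a consonant) → [ɫ].
/l/ — between /l/ and /u/; rule 2 does not apply here → [l].
/u/ stays [u].
/l/ (between /u/ and /f/): word-finally or immediately before a consonant, so rule 2 applies → [ɫ].
/f/ (between /l/ and /a/): no rule targets it → [f].
/a/ stays [a].
/r/ — not in any rule's target class → [r].
/a/ stays [a].
/ʃ/ stays [ʃ].
/o/ (word-final): no rule targets it → [o].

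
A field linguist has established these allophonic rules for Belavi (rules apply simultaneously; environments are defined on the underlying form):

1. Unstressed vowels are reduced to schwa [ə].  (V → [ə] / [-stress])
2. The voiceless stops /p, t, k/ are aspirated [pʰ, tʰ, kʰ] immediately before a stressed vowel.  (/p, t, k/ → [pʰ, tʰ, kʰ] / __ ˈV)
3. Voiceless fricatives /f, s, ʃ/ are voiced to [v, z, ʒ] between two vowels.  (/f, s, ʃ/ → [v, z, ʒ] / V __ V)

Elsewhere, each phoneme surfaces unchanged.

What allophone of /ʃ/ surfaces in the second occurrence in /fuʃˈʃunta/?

/ʃ/ (between /ʃ/ and /u/) is in the target of rule 3 but the environment (between two vowels) is not met → [ʃ].

[ʃ]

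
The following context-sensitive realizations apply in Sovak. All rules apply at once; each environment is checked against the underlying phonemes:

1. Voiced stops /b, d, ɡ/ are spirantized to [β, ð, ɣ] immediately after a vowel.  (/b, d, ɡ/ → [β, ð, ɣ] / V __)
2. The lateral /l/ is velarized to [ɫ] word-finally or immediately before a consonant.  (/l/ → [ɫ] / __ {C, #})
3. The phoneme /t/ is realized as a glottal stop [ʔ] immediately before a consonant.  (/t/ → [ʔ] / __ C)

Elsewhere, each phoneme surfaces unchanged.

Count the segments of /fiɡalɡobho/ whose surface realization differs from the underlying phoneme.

3

Segments that undergo a rule: /ɡ/ → [ɣ] (rule 1); /l/ → [ɫ] (rule 2); /b/ → [β] (rule 1).
All other segments surface unchanged.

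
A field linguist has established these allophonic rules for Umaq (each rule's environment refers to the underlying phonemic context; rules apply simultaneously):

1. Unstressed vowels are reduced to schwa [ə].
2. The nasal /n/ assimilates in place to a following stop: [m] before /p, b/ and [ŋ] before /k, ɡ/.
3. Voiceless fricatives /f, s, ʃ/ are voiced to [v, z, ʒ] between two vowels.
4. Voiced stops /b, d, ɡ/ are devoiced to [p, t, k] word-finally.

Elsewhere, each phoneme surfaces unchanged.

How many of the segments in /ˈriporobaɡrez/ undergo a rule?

4

Segments that undergo a rule: /o/ → [ə] (rule 1); /o/ → [ə] (rule 1); /a/ → [ə] (rule 1); /e/ → [ə] (rule 1).
All other segments surface unchanged.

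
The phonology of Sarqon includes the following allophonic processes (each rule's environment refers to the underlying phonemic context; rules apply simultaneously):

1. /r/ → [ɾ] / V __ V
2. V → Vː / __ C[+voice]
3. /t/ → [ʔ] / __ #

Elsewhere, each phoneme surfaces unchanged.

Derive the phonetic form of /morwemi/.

[moːrweːmi]

/m/ (word-initial): no rule targets it → [m].
Rule 2 applies to /o/ (between /m/ and /r/: before a voiced consonant) → [oː].
/r/ (between /o/ and /w/) fails the environment for rule 1, so it stays [r].
/w/ (between /r/ and /e/) is unaffected → [w].
Rule 2 applies to /e/ (between /w/ and /m/: before a voiced consonant) → [eː].
/m/ stays [m].
/i/ (word-final) is in the target of rule 2 but the environment (before a voiced consonant) is not met → [i].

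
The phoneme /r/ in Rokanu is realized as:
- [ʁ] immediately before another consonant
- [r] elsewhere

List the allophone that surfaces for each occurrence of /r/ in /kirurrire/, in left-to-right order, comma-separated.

[r], [ʁ], [r], [r]

Occurrence 1 (position 3): no conditioning environment matches → elsewhere allophone [r].
Occurrence 2 (position 5): immediately before another consonant → [ʁ].
Occurrence 3 (position 6): no conditioning environment matches → elsewhere allophone [r].
Occurrence 4 (position 8): no conditioning environment matches → elsewhere allophone [r].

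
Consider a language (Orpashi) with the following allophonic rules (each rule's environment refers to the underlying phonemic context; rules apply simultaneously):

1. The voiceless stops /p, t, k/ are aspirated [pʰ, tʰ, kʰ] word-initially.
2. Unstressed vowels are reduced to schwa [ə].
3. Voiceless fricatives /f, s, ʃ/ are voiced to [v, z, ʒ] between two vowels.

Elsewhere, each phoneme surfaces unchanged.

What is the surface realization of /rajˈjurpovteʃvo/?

[rəjˈjurpəvtəʃvə]

/r/ stays [r].
/a/ meets the environment for rule 2 (in an unstressed syllable) → [ə].
/j/ stays [j].
/j/ stays [j].
/u/ (between /j/ and /r/): rule 2 targets it, but not in an unstressed syllable → unchanged [u].
/r/ (between /u/ and /p/): no rule targets it → [r].
/p/ — between /r/ and /o/; rule 1 does not apply here → [p].
/o/ (between /p/ and /v/) occurs in an unstressed syllable → [ə] by rule 2.
/v/ (between /o/ and /t/): no rule targets it → [v].
/t/ — between /v/ and /e/; rule 1 does not apply here → [t].
/e/ (between /t/ and /ʃ/): in an unstressed syllable, so rule 2 applies → [ə].
/ʃ/ — between /e/ and /v/; rule 3 does not apply here → [ʃ].
/v/ stays [v].
/o/ — word-final, in an unstressed syllable — surfaces as [ə] (rule 2).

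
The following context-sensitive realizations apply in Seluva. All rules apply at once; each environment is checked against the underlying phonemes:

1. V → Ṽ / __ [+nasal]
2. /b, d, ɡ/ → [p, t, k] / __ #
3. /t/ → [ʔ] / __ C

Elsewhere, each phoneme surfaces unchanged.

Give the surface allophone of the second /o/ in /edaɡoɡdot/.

/o/ (between /d/ and /t/): rule 1 targets it, but not before a nasal consonant → unchanged [o].

[o]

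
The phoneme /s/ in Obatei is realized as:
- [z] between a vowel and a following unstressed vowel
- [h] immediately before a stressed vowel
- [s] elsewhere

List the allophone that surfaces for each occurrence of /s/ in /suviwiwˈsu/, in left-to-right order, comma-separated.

Occurrence 1 (position 1): no conditioning environment matches → elsewhere allophone [s].
Occurrence 2 (position 8): immediately before a stressed vowel → [h].

[s], [h]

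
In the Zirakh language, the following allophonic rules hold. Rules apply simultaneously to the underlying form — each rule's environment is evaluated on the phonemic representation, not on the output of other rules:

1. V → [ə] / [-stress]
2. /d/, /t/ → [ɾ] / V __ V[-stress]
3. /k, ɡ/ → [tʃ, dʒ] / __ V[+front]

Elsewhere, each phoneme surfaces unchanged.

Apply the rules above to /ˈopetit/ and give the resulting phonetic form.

/o/ (word-initial): rule 1 targets it, but not in an unstressed syllable → unchanged [o].
/p/ (between /o/ and /e/) is unaffected → [p].
/e/ — between /p/ and /t/, in an unstressed syllable — surfaces as [ə] (rule 1).
/t/ (between /e/ and /i/): between a vowel and a following unstressed vowel, so rule 2 applies → [ɾ].
/i/ (between /t/ and /t/) occurs in an unstressed syllable → [ə] by rule 1.
/t/ (word-final) fails the environment for rule 2, so it stays [t].

[ˈopəɾət]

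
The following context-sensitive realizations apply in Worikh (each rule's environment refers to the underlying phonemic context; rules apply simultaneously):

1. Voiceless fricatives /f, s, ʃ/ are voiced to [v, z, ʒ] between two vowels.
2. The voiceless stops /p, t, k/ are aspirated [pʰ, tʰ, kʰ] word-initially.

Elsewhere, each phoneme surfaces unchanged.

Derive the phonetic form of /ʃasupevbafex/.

/ʃ/ (word-initial) fails the environment for rule 1, so it stays [ʃ].
/s/ meets the environment for rule 1 (between two vowels) → [z].
/p/ (between /u/ and /e/) is in the target of rule 2 but the environment (word-initially) is not met → [p].
/f/ — between /a/ and /e/, between two vowels — surfaces as [v] (rule 1).

[ʃazupevbavex]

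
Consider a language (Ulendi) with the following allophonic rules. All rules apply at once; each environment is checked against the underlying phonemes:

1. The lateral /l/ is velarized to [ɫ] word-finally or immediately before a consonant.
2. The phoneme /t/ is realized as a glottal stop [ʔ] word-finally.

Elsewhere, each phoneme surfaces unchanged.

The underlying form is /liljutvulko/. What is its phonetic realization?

[liɫjutvuɫko]

/l/ (word-initial) is in the target of rule 1 but the environment (word-finally or immediately before a consonant) is not met → [l].
/l/ meets the environment for rule 1 (word-finally or immediately before a consonant) → [ɫ].
/t/ (between /u/ and /v/) fails the environment for rule 2, so it stays [t].
/l/ — between /u/ and /k/, word-finally or immediately before a consonant — surfaces as [ɫ] (rule 1).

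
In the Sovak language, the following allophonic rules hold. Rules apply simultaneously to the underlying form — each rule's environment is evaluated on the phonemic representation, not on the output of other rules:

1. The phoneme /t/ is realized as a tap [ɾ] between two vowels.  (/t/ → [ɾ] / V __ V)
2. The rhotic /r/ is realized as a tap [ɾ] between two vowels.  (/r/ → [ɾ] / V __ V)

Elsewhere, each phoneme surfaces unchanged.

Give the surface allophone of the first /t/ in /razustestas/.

/t/ — between /s/ and /e/; rule 1 does not apply here → [t].

[t]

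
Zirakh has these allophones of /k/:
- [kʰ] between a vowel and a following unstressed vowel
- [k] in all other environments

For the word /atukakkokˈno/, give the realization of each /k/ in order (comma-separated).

[kʰ], [k], [k], [k]

Occurrence 1 (position 4): between a vowel and a following unstressed vowel → [kʰ].
Occurrence 2 (position 6): no conditioning environment matches → elsewhere allophone [k].
Occurrence 3 (position 7): no conditioning environment matches → elsewhere allophone [k].
Occurrence 4 (position 9): no conditioning environment matches → elsewhere allophone [k].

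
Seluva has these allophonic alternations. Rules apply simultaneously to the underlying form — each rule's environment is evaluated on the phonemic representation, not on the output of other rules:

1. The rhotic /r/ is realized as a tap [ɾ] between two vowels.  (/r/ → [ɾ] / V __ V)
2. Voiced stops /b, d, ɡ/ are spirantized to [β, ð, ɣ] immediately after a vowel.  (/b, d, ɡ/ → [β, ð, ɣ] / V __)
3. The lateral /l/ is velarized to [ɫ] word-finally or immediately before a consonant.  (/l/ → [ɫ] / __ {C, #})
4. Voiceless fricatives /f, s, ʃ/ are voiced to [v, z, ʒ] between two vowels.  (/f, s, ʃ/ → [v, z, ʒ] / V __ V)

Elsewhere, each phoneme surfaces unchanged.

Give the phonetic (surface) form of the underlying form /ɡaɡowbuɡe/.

/ɡ/ — word-initial; rule 2 does not apply here → [ɡ].
/a/ (between /ɡ/ and /ɡ/): no rule targets it → [a].
/ɡ/ (between /a/ and /o/) occurs immediately after a vowel → [ɣ] by rule 2.
/o/ (between /ɡ/ and /w/) is unaffected → [o].
/w/ (between /o/ and /b/): no rule targets it → [w].
/b/ — between /w/ and /u/; rule 2 does not apply here → [b].
/u/ (between /b/ and /ɡ/): no rule targets it → [u].
/ɡ/ (between /u/ and /e/) occurs immediately after a vowel → [ɣ] by rule 2.
/e/ stays [e].

[ɡaɣowbuɣe]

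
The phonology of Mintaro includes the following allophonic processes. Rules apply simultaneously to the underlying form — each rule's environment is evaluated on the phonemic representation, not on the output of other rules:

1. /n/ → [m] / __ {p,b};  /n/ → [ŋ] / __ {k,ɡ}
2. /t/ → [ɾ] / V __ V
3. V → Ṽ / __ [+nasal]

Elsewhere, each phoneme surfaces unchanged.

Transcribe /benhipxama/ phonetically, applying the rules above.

/e/ (between /b/ and /n/): before a nasal consonant, so rule 3 applies → [ẽ].
/n/ (between /e/ and /h/) is in the target of rule 1 but the environment (before a labial or velar stop) is not met → [n].
/i/ (between /h/ and /p/) is in the target of rule 3 but the environment (before a nasal consonant) is not met → [i].
Rule 3 applies to /a/ (between /x/ and /m/: before a nasal consonant) → [ã].
/a/ (word-final) is in the target of rule 3 but the environment (before a nasal consonant) is not met → [a].

[bẽnhipxãma]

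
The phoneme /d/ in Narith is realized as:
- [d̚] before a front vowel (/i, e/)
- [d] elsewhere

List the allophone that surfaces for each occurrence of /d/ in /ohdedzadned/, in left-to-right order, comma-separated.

Occurrence 1 (position 3): before a front vowel (/i, e/) → [d̚].
Occurrence 2 (position 5): no conditioning environment matches → elsewhere allophone [d].
Occurrence 3 (position 8): no conditioning environment matches → elsewhere allophone [d].
Occurrence 4 (position 11): no conditioning environment matches → elsewhere allophone [d].

[d̚], [d], [d], [d]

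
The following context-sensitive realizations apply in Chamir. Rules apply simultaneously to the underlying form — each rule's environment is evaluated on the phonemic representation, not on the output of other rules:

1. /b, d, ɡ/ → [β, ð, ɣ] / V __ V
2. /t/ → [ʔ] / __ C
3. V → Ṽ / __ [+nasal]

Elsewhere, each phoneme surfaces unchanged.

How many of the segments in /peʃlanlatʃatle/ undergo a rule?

Segments that undergo a rule: /a/ → [ã] (rule 3); /t/ → [ʔ] (rule 2); /t/ → [ʔ] (rule 2).
All other segments surface unchanged.

3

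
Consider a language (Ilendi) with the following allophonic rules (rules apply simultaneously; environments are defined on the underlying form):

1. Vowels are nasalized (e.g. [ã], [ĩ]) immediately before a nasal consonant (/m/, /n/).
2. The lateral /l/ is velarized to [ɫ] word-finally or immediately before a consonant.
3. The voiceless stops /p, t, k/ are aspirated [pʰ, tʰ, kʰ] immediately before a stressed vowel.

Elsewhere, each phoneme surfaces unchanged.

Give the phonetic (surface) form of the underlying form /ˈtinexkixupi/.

[ˈtʰĩnexkixupi]

/t/ (word-initial): immediately before a stressed vowel, so rule 3 applies → [tʰ].
/i/ — between /t/ and /n/, before a nasal consonant — surfaces as [ĩ] (rule 1).
/e/ (between /n/ and /x/) fails the environment for rule 1, so it stays [e].
/k/ (between /x/ and /i/) is in the target of rule 3 but the environment (immediately before a stressed vowel) is not met → [k].
/i/ (between /k/ and /x/): rule 1 targets it, but not before a nasal consonant → unchanged [i].
/u/ (between /x/ and /p/): rule 1 targets it, but not before a nasal consonant → unchanged [u].
/p/ (between /u/ and /i/) is in the target of rule 3 but the environment (immediately before a stressed vowel) is not met → [p].
/i/ (word-final) fails the environment for rule 1, so it stays [i].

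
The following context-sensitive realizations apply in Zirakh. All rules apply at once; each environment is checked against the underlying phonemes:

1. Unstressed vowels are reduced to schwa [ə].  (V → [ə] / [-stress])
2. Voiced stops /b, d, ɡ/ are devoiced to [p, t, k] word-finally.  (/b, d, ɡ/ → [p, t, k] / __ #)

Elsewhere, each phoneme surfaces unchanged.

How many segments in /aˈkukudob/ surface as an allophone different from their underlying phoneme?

4

Segments that undergo a rule: /a/ → [ə] (rule 1); /u/ → [ə] (rule 1); /o/ → [ə] (rule 1); /b/ → [p] (rule 2).
All other segments surface unchanged.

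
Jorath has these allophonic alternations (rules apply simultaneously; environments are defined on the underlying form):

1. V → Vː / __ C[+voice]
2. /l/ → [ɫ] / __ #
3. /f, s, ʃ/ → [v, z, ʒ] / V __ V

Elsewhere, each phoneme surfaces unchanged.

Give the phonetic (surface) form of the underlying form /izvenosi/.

[iːzveːnozi]

/i/ — word-initial, before a voiced consonant — surfaces as [iː] (rule 1).
/z/ (between /i/ and /v/): no rule targets it → [z].
/v/ — not in any rule's target class → [v].
Rule 1 applies to /e/ (between /v/ and /n/: before a voiced consonant) → [eː].
/n/ (between /e/ and /o/): no rule targets it → [n].
/o/ (between /n/ and /s/) fails the environment for rule 1, so it stays [o].
Rule 3 applies to /s/ (between /o/ and /i/: between two vowels) → [z].
/i/ (word-final) is in the target of rule 1 but the environment (before a voiced consonant) is not met → [i].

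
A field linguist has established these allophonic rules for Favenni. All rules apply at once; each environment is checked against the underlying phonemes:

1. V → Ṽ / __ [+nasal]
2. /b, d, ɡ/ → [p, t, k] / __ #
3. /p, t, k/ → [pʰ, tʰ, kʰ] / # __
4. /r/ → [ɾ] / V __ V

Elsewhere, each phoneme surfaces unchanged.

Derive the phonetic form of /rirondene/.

[riɾõndẽne]

/r/ (word-initial): rule 4 targets it, but not between two vowels → unchanged [r].
/i/ (between /r/ and /r/) is in the target of rule 1 but the environment (before a nasal consonant) is not met → [i].
/r/ meets the environment for rule 4 (between two vowels) → [ɾ].
Rule 1 applies to /o/ (between /r/ and /n/: before a nasal consonant) → [õ].
/n/ — not in any rule's target class → [n].
/d/ — between /n/ and /e/; rule 2 does not apply here → [d].
/e/ (between /d/ and /n/) occurs before a nasal consonant → [ẽ] by rule 1.
/n/ (between /e/ and /e/): no rule targets it → [n].
/e/ (word-final) fails the environment for rule 1, so it stays [e].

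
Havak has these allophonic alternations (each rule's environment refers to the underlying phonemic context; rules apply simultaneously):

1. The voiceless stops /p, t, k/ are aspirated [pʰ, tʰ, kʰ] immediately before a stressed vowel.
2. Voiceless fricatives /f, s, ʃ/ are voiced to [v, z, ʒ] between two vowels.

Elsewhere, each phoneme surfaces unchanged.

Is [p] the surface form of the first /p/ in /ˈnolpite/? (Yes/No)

/p/ — between /l/ and /i/; rule 1 does not apply here → [p].
The actual realization is [p], which matches [p].

Yes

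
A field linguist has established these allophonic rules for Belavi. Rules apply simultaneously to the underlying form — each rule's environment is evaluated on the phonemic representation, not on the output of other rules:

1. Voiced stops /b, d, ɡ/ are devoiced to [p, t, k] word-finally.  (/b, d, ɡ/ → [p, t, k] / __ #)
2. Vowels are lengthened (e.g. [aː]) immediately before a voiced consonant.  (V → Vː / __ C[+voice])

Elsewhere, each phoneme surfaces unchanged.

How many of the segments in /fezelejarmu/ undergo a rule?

Segments that undergo a rule: /e/ → [eː] (rule 2); /e/ → [eː] (rule 2); /e/ → [eː] (rule 2); /a/ → [aː] (rule 2).
All other segments surface unchanged.

4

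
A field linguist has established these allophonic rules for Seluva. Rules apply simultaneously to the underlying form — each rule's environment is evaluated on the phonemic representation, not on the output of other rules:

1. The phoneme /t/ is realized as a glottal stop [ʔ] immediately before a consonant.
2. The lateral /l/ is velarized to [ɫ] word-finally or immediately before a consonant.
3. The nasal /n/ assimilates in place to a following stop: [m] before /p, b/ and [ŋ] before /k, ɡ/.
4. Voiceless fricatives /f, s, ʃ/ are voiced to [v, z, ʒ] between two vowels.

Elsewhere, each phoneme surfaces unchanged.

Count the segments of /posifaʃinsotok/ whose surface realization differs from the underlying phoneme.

3

Segments that undergo a rule: /s/ → [z] (rule 4); /f/ → [v] (rule 4); /ʃ/ → [ʒ] (rule 4).
All other segments surface unchanged.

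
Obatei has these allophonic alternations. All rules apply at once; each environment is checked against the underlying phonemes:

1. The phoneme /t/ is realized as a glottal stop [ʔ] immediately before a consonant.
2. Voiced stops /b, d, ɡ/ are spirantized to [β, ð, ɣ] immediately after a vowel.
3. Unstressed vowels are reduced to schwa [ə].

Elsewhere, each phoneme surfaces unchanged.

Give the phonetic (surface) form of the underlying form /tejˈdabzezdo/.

/t/ (word-initial) fails the environment for rule 1, so it stays [t].
/e/ meets the environment for rule 3 (in an unstressed syllable) → [ə].
/d/ (between /j/ and /a/) fails the environment for rule 2, so it stays [d].
/a/ (between /d/ and /b/) is in the target of rule 3 but the environment (in an unstressed syllable) is not met → [a].
/b/ — between /a/ and /z/, immediately after a vowel — surfaces as [β] (rule 2).
/e/ — between /z/ and /z/, in an unstressed syllable — surfaces as [ə] (rule 3).
/d/ — between /z/ and /o/; rule 2 does not apply here → [d].
/o/ (word-final): in an unstressed syllable, so rule 3 applies → [ə].

[təjˈdaβzəzdə]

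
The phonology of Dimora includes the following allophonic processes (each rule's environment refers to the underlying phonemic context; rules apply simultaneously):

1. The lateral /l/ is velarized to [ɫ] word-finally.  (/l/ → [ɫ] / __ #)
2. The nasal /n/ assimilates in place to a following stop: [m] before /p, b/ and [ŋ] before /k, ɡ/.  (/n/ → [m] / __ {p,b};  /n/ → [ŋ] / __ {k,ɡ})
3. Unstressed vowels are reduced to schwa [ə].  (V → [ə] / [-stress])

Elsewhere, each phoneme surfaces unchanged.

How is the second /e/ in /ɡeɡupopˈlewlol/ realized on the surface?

[e]

/e/ (between /l/ and /w/): rule 3 targets it, but not in an unstressed syllable → unchanged [e].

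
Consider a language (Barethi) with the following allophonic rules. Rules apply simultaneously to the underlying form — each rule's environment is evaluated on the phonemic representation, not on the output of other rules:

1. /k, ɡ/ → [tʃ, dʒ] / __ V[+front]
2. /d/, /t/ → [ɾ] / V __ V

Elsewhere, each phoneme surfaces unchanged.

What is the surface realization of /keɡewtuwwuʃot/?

/k/ meets the environment for rule 1 (before a front vowel) → [tʃ].
/e/ — not in any rule's target class → [e].
/ɡ/ (between /e/ and /e/): before a front vowel, so rule 1 applies → [dʒ].
/e/ — not in any rule's target class → [e].
/w/ — not in any rule's target class → [w].
/t/ (between /w/ and /u/): rule 2 targets it, but not between two vowels → unchanged [t].
/u/ — not in any rule's target class → [u].
/w/ — not in any rule's target class → [w].
/w/ (between /w/ and /u/) is unaffected → [w].
/u/ (between /w/ and /ʃ/): no rule targets it → [u].
/ʃ/ — not in any rule's target class → [ʃ].
/o/ — not in any rule's target class → [o].
/t/ (word-final): rule 2 targets it, but not between two vowels → unchanged [t].

[tʃedʒewtuwwuʃot]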